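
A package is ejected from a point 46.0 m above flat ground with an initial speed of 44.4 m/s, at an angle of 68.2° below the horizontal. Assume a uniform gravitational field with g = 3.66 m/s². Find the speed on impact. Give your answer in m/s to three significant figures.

48.0 m/s

vₓ = 44.40 cos 68.2° = 16.49 m/s; v_y0 = −41.22 m/s (downward).
Vertical motion (up positive, ground at y = 0): 1.830 t² − (−41.22) t − 46.0 = 0, so t = (−41.22 + √(41.22² + 2·3.66·46.0)) / 3.66 = (−41.22 + 45.12) / 3.66 = 1.065 s.
Vertical velocity at impact: v_y = v_y0 − g t = −41.22 − 3.66 × 1.065 = −45.12 m/s.
Speed: |v| = √(vₓ² + v_y²) = √(16.49² + 45.12²) = 48.04 m/s.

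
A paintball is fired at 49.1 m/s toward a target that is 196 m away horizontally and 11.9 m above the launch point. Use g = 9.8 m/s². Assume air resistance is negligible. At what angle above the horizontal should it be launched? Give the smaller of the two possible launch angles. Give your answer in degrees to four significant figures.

Trajectory: y = x tanθ − g x² (1 + tan²θ)/(2v₀²). With x = 196, y = 11.9, v₀ = 49.1, g = 9.80:
78.08 tan²θ − 196 tanθ + (89.98) = 0.
tanθ = [196 ± √(196² − 4 × 78.08 × (89.98))] / (2 × 78.08) = (196 ± 101.6) / 156.2, giving tanθ = 0.6048 or 1.905.
θ = 31.17° or 62.31°; the smaller is 31.17°.

31.17°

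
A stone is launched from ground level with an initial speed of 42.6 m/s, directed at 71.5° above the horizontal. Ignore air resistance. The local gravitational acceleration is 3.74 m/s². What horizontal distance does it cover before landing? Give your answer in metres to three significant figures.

292 m

vₓ = 42.60 cos 71.5° = 13.52 m/s; v_y0 = 42.60 sin 71.5° = 40.40 m/s.
Time aloft: T = 2 v_y0 / g = 2 × 40.40 / 3.74 = 21.60 s.
Horizontal distance R = vₓ T = 13.52 × 21.60 = 292.0 m.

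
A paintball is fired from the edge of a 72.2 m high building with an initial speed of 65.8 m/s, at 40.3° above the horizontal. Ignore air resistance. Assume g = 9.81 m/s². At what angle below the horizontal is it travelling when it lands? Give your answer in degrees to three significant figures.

48.5°

Horizontal component vₓ = 65.80 cos 40.3° = 50.18 m/s; vertical v_y0 = 65.80 sin 40.3° = 42.56 m/s.
With up positive and y = 0 at the ground: y(t) = 72.2 + (42.56) t − 4.905 t². Setting y = 0 and taking the positive root: t = [42.56 + √(42.56² + 2·9.81·72.2)] / 9.81 = (42.56 + 56.81) / 9.81 = 10.13 s.
At impact: v_y = v_y0 − g t = −56.81 m/s; vₓ = 50.18 m/s.
Angle below horizontal: arctan(|v_y|/vₓ) = arctan(56.81/50.18) = 48.55°.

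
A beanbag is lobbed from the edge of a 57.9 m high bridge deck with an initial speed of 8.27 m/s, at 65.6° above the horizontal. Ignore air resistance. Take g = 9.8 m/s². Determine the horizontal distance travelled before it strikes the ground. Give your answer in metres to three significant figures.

vₓ = 8.270 cos 65.6° = 3.416 m/s; v_y0 = 8.270 sin 65.6° = 7.531 m/s.
With up positive and y = 0 at the ground: y(t) = 57.9 + (7.531) t − 4.900 t². Setting y = 0 and taking the positive root: t = [7.531 + √(7.531² + 2·9.80·57.9)] / 9.80 = (7.531 + 34.52) / 9.80 = 4.291 s.
Horizontal distance: R = vₓ t = 3.416 × 4.291 = 14.66 m.

14.7 m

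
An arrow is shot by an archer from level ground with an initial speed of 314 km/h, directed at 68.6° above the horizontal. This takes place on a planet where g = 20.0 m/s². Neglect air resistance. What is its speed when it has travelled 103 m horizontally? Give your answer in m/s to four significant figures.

Convert: 314 km/h = 314/3.6 = 87.22 m/s.
Components: vₓ = 87.22 cos 68.6° = 31.83 m/s, v_y0 = 87.22 sin 68.6° = 81.21 m/s.
At x = 103 m, t = x/vₓ = 103/31.83 = 3.236 s.
Vertical velocity there: v_y = v_y0 − g t = 81.21 − 20.0 × 3.236 = 16.48 m/s.
Speed: √(vₓ² + v_y²) = √(31.83² + 16.48²) = 35.84 m/s.

35.84 m/s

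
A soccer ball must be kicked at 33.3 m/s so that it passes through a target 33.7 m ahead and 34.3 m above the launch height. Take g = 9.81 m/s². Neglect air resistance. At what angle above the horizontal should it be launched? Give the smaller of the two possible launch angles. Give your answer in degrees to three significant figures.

56.4°

Trajectory: y = x tanθ − g x² (1 + tan²θ)/(2v₀²). With x = 33.7, y = 34.3, v₀ = 33.3, g = 9.81:
5.024 tan²θ − 33.7 tanθ + (39.32) = 0.
tanθ = [33.7 ± √(33.7² − 4 × 5.024 × (39.32))] / (2 × 5.024) = (33.7 ± 18.59) / 10.05, giving tanθ = 1.504 or 5.204.
θ = 56.38° or 79.12°; the smaller is 56.38°.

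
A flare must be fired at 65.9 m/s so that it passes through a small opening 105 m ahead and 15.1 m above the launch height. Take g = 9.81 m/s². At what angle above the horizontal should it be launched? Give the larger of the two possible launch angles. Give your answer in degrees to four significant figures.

83.01°

Trajectory: y = x tanθ − g x² (1 + tan²θ)/(2v₀²). With x = 105, y = 15.1, v₀ = 65.9, g = 9.81:
12.45 tan²θ − 105 tanθ + (27.55) = 0.
tanθ = [105 ± √(105² − 4 × 12.45 × (27.55))] / (2 × 12.45) = (105 ± 98.25) / 24.90, giving tanθ = 0.2711 or 8.161.
θ = 15.17° or 83.01°; the larger is 83.01°.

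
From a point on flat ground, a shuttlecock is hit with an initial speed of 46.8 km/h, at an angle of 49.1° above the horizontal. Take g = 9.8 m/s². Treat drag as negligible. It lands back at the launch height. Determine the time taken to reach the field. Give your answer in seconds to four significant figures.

2.005 s

Convert: 46.8 km/h = 46.8/3.6 = 13.00 m/s.
Components: vₓ = 13.00 cos 49.1° = 8.512 m/s, v_y0 = 13.00 sin 49.1° = 9.826 m/s.
Landing at launch height ⇒ T = 2 v_y0 / g = 2 × 9.826 / 9.80 = 2.005 s.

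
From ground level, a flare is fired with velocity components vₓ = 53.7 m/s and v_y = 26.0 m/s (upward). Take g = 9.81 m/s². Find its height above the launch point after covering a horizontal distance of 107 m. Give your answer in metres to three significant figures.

x = vₓ t ⇒ t = 107/53.70 = 1.993 s.
Height: y = v_y0 t − ½ g t² = 26.00 × 1.993 − 4.905 × 1.993² = 51.81 − 19.47 = 32.33 m.

32.3 m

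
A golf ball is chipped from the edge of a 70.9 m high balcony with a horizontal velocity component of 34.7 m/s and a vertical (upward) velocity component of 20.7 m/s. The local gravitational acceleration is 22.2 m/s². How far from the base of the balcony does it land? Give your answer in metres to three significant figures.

126 m

Vertical motion (up positive, ground at y = 0): 11.10 t² − (20.70) t − 70.9 = 0, so t = (20.70 + √(20.70² + 2·22.2·70.9)) / 22.2 = (20.70 + 59.80) / 22.2 = 3.626 s.
Horizontal distance: R = vₓ t = 34.70 × 3.626 = 125.8 m.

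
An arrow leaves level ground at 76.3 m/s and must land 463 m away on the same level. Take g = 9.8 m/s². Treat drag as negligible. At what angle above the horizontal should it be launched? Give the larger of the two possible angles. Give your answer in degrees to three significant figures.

64.4°

Level-ground range R = v₀² sin(2θ)/g ⇒ sin(2θ) = gR/v₀² = 9.80 × 463 / 76.3² = 0.7794.
2θ = 51.21° or 180° − 51.21° = 128.8°, so θ = 25.60° or 64.40°.
The larger angle is 64.40°.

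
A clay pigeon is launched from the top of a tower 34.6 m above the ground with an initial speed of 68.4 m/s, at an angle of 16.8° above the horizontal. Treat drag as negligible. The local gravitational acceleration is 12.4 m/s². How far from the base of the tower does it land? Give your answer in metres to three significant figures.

291 m

Components: vₓ = 68.40 cos 16.8° = 65.48 m/s, v_y0 = 68.40 sin 16.8° = 19.77 m/s.
Vertical motion (up positive, ground at y = 0): 6.200 t² − (19.77) t − 34.6 = 0, so t = (19.77 + √(19.77² + 2·12.4·34.6)) / 12.4 = (19.77 + 35.34) / 12.4 = 4.444 s.
Horizontal distance: R = vₓ t = 65.48 × 4.444 = 291.0 m.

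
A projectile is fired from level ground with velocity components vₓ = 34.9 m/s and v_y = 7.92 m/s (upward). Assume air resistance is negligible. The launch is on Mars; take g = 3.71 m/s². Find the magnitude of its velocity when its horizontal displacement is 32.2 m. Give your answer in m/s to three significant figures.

35.2 m/s

At x = 32.2 m, t = x/vₓ = 32.2/34.90 = 0.9226 s.
Vertical velocity there: v_y = v_y0 − g t = 7.920 − 3.71 × 0.9226 = 4.497 m/s.
Speed: √(vₓ² + v_y²) = √(34.90² + 4.497²) = 35.19 m/s.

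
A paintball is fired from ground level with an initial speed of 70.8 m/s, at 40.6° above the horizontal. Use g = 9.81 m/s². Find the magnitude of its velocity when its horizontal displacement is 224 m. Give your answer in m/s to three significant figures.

54.0 m/s

vₓ = 70.80 cos 40.6° = 53.76 m/s; v_y0 = 70.80 sin 40.6° = 46.07 m/s.
Time to reach x = 224 m: t = x/vₓ = 224/53.76 = 4.167 s.
Vertical velocity there: v_y = v_y0 − g t = 46.07 − 9.81 × 4.167 = 5.197 m/s.
Speed: √(vₓ² + v_y²) = √(53.76² + 5.197²) = 54.01 m/s.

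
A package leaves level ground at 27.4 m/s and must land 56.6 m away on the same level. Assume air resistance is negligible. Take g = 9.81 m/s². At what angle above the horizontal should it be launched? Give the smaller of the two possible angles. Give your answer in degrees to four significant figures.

23.85°

Level-ground range R = v₀² sin(2θ)/g ⇒ sin(2θ) = gR/v₀² = 9.81 × 56.6 / 27.4² = 0.7396.
2θ = 47.70° or 180° − 47.70° = 132.3°, so θ = 23.85° or 66.15°.
The smaller angle is 23.85°.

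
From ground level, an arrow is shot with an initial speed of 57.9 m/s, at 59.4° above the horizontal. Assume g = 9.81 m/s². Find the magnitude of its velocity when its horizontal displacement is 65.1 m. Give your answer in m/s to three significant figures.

Components: vₓ = 57.90 cos 59.4° = 29.47 m/s, v_y0 = 57.90 sin 59.4° = 49.84 m/s.
x = vₓ t ⇒ t = 65.1/29.47 = 2.209 s.
Vertical velocity there: v_y = v_y0 − g t = 49.84 − 9.81 × 2.209 = 28.17 m/s.
Speed: √(vₓ² + v_y²) = √(29.47² + 28.17²) = 40.77 m/s.

40.8 m/s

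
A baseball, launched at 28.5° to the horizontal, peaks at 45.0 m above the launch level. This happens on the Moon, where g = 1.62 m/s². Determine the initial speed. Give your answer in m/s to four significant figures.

At the peak v_y = 0, so v_y0 = √(2gH) = √(2 × 1.62 × 45.0) = 12.07 m/s.
v_y0 = v₀ sin θ ⇒ v₀ = 12.07 / sin 28.5° = 25.31 m/s.

25.31 m/s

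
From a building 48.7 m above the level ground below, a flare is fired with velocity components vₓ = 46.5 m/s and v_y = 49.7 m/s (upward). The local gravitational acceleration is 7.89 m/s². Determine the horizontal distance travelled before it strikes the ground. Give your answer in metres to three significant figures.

628 m

Vertical motion (up positive, ground at y = 0): 3.945 t² − (49.70) t − 48.7 = 0, so t = (49.70 + √(49.70² + 2·7.89·48.7)) / 7.89 = (49.70 + 56.91) / 7.89 = 13.51 s.
Horizontal distance: R = vₓ t = 46.50 × 13.51 = 628.3 m.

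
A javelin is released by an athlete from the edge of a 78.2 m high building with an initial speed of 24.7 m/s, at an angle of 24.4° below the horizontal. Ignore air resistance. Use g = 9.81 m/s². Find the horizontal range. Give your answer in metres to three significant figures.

vₓ = 24.70 cos 24.4° = 22.49 m/s; v_y0 = −10.20 m/s (downward).
The projectile lands when y = 78.2 + (−10.20) t − ½·9.81·t² = 0. Positive root: t = (−10.20 + √(10.20² + 2·9.81·78.2)) / 9.81 = (−10.20 + 40.48) / 9.81 = 3.086 s.
Horizontal distance: R = vₓ t = 22.49 × 3.086 = 69.42 m.

69.4 m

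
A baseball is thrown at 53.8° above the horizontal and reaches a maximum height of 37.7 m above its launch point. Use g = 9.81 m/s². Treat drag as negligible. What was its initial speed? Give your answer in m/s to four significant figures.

33.70 m/s

At the peak v_y = 0, so v_y0 = √(2gH) = √(2 × 9.81 × 37.7) = 27.20 m/s.
v_y0 = v₀ sin θ ⇒ v₀ = 27.20 / sin 53.8° = 33.70 m/s.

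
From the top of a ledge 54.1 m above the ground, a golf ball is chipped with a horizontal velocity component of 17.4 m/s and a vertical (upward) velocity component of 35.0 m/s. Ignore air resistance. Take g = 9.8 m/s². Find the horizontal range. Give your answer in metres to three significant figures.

The projectile lands when y = 54.1 + (35.00) t − ½·9.80·t² = 0. Positive root: t = (35.00 + √(35.00² + 2·9.80·54.1)) / 9.80 = (35.00 + 47.81) / 9.80 = 8.450 s.
Horizontal distance: R = vₓ t = 17.40 × 8.450 = 147.0 m.

147 m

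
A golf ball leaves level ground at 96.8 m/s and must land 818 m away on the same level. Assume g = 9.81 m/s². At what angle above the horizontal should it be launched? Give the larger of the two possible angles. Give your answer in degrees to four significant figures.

Level-ground range R = v₀² sin(2θ)/g ⇒ sin(2θ) = gR/v₀² = 9.81 × 818 / 96.8² = 0.8564.
2θ = 58.91° or 180° − 58.91° = 121.1°, so θ = 29.46° or 60.54°.
The larger angle is 60.54°.

60.54°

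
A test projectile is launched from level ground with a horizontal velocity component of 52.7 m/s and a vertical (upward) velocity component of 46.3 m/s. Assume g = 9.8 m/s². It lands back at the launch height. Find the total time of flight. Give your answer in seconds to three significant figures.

Landing at launch height ⇒ T = 2 v_y0 / g = 2 × 46.30 / 9.80 = 9.449 s.

9.45 s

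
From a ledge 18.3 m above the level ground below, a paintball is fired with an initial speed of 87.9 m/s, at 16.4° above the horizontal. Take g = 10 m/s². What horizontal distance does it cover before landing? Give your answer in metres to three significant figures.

Components: vₓ = 87.90 cos 16.4° = 84.32 m/s, v_y0 = 87.90 sin 16.4° = 24.82 m/s.
With up positive and y = 0 at the ground: y(t) = 18.3 + (24.82) t − 5.000 t². Setting y = 0 and taking the positive root: t = [24.82 + √(24.82² + 2·10.0·18.3)] / 10.0 = (24.82 + 31.34) / 10.0 = 5.615 s.
Horizontal distance: R = vₓ t = 84.32 × 5.615 = 473.5 m.

474 m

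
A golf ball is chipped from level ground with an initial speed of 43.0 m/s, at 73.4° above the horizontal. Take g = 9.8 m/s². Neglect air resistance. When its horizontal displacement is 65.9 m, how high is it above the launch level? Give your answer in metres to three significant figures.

Horizontal component vₓ = 43.00 cos 73.4° = 12.28 m/s; vertical v_y0 = 43.00 sin 73.4° = 41.21 m/s.
Time to reach x = 65.9 m: t = x/vₓ = 65.9/12.28 = 5.364 s.
Height: y = v_y0 t − ½ g t² = 41.21 × 5.364 − 4.900 × 5.364² = 221.1 − 141.0 = 80.05 m.

80.0 m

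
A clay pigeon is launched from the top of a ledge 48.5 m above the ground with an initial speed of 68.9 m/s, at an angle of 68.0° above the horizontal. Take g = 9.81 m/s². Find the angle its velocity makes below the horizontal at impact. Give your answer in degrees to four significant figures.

Components: vₓ = 68.90 cos 68.0° = 25.81 m/s, v_y0 = 68.90 sin 68.0° = 63.88 m/s.
The projectile lands when y = 48.5 + (63.88) t − ½·9.81·t² = 0. Positive root: t = (63.88 + √(63.88² + 2·9.81·48.5)) / 9.81 = (63.88 + 70.94) / 9.81 = 13.74 s.
At impact: v_y = v_y0 − g t = −70.94 m/s; vₓ = 25.81 m/s.
Angle below horizontal: arctan(|v_y|/vₓ) = arctan(70.94/25.81) = 70.01°.

70.01°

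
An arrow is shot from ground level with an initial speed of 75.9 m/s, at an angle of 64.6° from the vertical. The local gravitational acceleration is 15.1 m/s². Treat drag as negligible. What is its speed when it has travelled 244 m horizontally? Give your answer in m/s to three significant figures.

vₓ = 75.90 sin 64.6° = 68.56 m/s; v_y0 = 75.90 cos 64.6° = 32.56 m/s.
At x = 244 m, t = x/vₓ = 244/68.56 = 3.559 s.
Vertical velocity there: v_y = v_y0 − g t = 32.56 − 15.1 × 3.559 = −21.18 m/s.
Speed: √(vₓ² + v_y²) = √(68.56² + 21.18²) = 71.76 m/s.

71.8 m/s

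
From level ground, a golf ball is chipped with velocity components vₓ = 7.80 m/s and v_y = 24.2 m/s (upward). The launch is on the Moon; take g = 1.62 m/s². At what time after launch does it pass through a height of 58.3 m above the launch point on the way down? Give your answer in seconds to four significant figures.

27.23 s

Require v_y0 t − ½ g t² = 58.3, i.e. 0.8100 t² − 24.20 t + 58.3 = 0.
Quadratic formula: t = (24.20 ± √396.75) / 1.62 = (24.20 ± 19.92) / 1.62 → t = 2.643 s or 27.23 s.
The descending-branch root is 27.23 s.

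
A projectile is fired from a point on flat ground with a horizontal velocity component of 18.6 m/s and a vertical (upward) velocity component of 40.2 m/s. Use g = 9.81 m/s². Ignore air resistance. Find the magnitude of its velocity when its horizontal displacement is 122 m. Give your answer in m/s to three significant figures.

At x = 122 m, t = x/vₓ = 122/18.60 = 6.559 s.
Vertical velocity there: v_y = v_y0 − g t = 40.20 − 9.81 × 6.559 = −24.15 m/s.
Speed: √(vₓ² + v_y²) = √(18.60² + 24.15²) = 30.48 m/s.

30.5 m/s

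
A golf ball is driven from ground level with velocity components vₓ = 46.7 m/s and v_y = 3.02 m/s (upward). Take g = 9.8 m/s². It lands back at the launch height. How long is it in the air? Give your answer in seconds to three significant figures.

0.616 s

It returns to y = 0 when t = 2 v_y0 / g = 2(3.020)/9.80 = 0.6163 s.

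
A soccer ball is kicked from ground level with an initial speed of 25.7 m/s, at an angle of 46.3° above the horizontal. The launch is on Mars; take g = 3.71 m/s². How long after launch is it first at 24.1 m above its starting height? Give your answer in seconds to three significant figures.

vₓ = 25.70 cos 46.3° = 17.76 m/s; v_y0 = 25.70 sin 46.3° = 18.58 m/s.
Require v_y0 t − ½ g t² = 24.1, i.e. 1.855 t² − 18.58 t + 24.1 = 0.
t = [18.58 ± √(18.58² − 2·3.71·24.1)] / 3.71 = (18.58 ± 12.90) / 3.71, so t = 1.531 s or t = 8.485 s.
The first (ascending) time is 1.531 s.

1.53 s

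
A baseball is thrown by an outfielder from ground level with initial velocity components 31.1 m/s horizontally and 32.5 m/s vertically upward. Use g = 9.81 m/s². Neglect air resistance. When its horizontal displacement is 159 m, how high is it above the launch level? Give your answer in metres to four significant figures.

Time to reach x = 159 m: t = x/vₓ = 159/31.10 = 5.113 s.
Height: y = v_y0 t − ½ g t² = 32.50 × 5.113 − 4.905 × 5.113² = 166.2 − 128.2 = 37.95 m.

37.95 m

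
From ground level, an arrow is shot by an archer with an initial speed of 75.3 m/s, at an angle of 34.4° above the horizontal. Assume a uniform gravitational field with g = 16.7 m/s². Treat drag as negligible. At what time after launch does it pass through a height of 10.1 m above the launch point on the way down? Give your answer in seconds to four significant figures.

4.845 s

Resolve: vₓ = 75.30 cos 34.4° = 62.13 m/s and v_y0 = 75.30 sin 34.4° = 42.54 m/s.
Require v_y0 t − ½ g t² = 10.1, i.e. 8.350 t² − 42.54 t + 10.1 = 0.
t = [42.54 ± √(42.54² − 2·16.7·10.1)] / 16.7 = (42.54 ± 38.37) / 16.7, so t = 0.2496 s or t = 4.845 s.
The descending-branch root is 4.845 s.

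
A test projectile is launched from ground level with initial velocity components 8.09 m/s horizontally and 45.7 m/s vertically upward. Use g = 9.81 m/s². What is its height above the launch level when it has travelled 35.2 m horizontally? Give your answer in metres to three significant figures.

x = vₓ t ⇒ t = 35.2/8.090 = 4.351 s.
Height: y = v_y0 t − ½ g t² = 45.70 × 4.351 − 4.905 × 4.351² = 198.8 − 92.86 = 106.0 m.

106 m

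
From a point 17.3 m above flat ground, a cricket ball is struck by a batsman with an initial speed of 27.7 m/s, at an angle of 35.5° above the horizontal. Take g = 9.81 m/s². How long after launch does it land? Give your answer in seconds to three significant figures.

vₓ = 27.70 cos 35.5° = 22.55 m/s; v_y0 = 27.70 sin 35.5° = 16.09 m/s.
The projectile lands when y = 17.3 + (16.09) t − ½·9.81·t² = 0. Positive root: t = (16.09 + √(16.09² + 2·9.81·17.3)) / 9.81 = (16.09 + 24.46) / 9.81 = 4.133 s.

4.13 s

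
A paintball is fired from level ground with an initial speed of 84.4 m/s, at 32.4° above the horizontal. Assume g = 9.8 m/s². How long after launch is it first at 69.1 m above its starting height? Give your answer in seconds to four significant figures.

vₓ = 84.40 cos 32.4° = 71.26 m/s; v_y0 = 84.40 sin 32.4° = 45.22 m/s.
Height y(t) = 45.22 t − 4.900 t² = 69.1 gives 4.900 t² − 45.22 t + 69.1 = 0.
t = [45.22 ± √(45.22² − 2·9.80·69.1)] / 9.80 = (45.22 ± 26.28) / 9.80, so t = 1.933 s or t = 7.297 s.
The first (ascending) time is 1.933 s.

1.933 s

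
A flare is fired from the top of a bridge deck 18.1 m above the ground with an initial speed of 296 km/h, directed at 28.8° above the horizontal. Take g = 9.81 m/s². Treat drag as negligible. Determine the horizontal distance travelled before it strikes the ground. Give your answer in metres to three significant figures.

613 m

Convert: 296 km/h = 296/3.6 = 82.22 m/s.
Components: vₓ = 82.22 cos 28.8° = 72.05 m/s, v_y0 = 82.22 sin 28.8° = 39.61 m/s.
With up positive and y = 0 at the ground: y(t) = 18.1 + (39.61) t − 4.905 t². Setting y = 0 and taking the positive root: t = [39.61 + √(39.61² + 2·9.81·18.1)] / 9.81 = (39.61 + 43.87) / 9.81 = 8.509 s.
Horizontal distance: R = vₓ t = 72.05 × 8.509 = 613.1 m.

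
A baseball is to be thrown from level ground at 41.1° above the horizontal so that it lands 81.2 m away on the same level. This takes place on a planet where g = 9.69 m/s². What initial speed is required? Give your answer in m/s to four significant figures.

On level ground R = v₀² sin 2θ / g ⇒ v₀ = √(gR / sin 2θ).
v₀ = √(9.69 × 81.2 / sin 82.20°) = √(786.8 / 0.9907) = √794.18 = 28.18 m/s.

28.18 m/s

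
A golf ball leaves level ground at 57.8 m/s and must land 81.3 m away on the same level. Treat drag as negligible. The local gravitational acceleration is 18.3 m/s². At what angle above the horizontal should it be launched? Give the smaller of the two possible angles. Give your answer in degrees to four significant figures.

13.22°

From R = (v₀²/g) sin 2θ: sin 2θ = 18.3 × 81.3 / 3340.8 = 0.4453.
2θ = 26.44° or 180° − 26.44° = 153.6°, so θ = 13.22° or 76.78°.
The smaller angle is 13.22°.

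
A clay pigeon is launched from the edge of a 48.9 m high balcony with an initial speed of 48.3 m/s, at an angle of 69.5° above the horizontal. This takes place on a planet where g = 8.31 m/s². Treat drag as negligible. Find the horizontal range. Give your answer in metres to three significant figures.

201 m

Horizontal component vₓ = 48.30 cos 69.5° = 16.92 m/s; vertical v_y0 = 48.30 sin 69.5° = 45.24 m/s.
Vertical motion (up positive, ground at y = 0): 4.155 t² − (45.24) t − 48.9 = 0, so t = (45.24 + √(45.24² + 2·8.31·48.9)) / 8.31 = (45.24 + 53.47) / 8.31 = 11.88 s.
Horizontal distance: R = vₓ t = 16.92 × 11.88 = 200.9 m.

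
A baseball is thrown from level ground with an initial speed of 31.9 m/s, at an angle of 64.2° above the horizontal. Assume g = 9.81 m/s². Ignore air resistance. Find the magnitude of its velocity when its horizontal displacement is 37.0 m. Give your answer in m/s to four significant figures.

Resolve: vₓ = 31.90 cos 64.2° = 13.88 m/s and v_y0 = 31.90 sin 64.2° = 28.72 m/s.
Time to reach x = 37.0 m: t = x/vₓ = 37.0/13.88 = 2.665 s.
Vertical velocity there: v_y = v_y0 − g t = 28.72 − 9.81 × 2.665 = 2.577 m/s.
Speed: √(vₓ² + v_y²) = √(13.88² + 2.577²) = 14.12 m/s.

14.12 m/s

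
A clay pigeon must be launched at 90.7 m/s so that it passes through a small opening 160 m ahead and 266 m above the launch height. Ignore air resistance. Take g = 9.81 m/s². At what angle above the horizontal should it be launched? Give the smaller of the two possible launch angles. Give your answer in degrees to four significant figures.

65.89°

Trajectory: y = x tanθ − g x² (1 + tan²θ)/(2v₀²). With x = 160, y = 266, v₀ = 90.7, g = 9.81:
15.26 tan²θ − 160 tanθ + (281.3) = 0.
tanθ = [160 ± √(160² − 4 × 15.26 × (281.3))] / (2 × 15.26) = (160 ± 91.80) / 30.53, giving tanθ = 2.234 or 8.248.
θ = 65.89° or 83.09°; the smaller is 65.89°.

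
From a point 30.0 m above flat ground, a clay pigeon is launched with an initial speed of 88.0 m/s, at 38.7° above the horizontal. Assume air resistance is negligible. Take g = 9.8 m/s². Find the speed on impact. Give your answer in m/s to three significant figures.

vₓ = 88.00 cos 38.7° = 68.68 m/s; v_y0 = 88.00 sin 38.7° = 55.02 m/s.
The projectile lands when y = 30.0 + (55.02) t − ½·9.80·t² = 0. Positive root: t = (55.02 + √(55.02² + 2·9.80·30.0)) / 9.80 = (55.02 + 60.13) / 9.80 = 11.75 s.
Vertical velocity at impact: v_y = v_y0 − g t = 55.02 − 9.80 × 11.75 = −60.13 m/s.
Speed: |v| = √(vₓ² + v_y²) = √(68.68² + 60.13²) = 91.28 m/s.

91.3 m/s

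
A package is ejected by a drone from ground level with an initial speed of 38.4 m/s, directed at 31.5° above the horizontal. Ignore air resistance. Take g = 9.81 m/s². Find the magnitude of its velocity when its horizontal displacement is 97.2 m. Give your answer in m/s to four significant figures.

33.97 m/s

Horizontal component vₓ = 38.40 cos 31.5° = 32.74 m/s; vertical v_y0 = 38.40 sin 31.5° = 20.06 m/s.
x = vₓ t ⇒ t = 97.2/32.74 = 2.969 s.
Vertical velocity there: v_y = v_y0 − g t = 20.06 − 9.81 × 2.969 = −9.059 m/s.
Speed: √(vₓ² + v_y²) = √(32.74² + 9.059²) = 33.97 m/s.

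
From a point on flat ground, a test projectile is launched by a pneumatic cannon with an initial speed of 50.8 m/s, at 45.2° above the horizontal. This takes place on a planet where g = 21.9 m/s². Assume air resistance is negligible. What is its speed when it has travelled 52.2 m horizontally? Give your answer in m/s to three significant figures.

36.0 m/s

Resolve: vₓ = 50.80 cos 45.2° = 35.80 m/s and v_y0 = 50.80 sin 45.2° = 36.05 m/s.
Time to reach x = 52.2 m: t = x/vₓ = 52.2/35.80 = 1.458 s.
Vertical velocity there: v_y = v_y0 − g t = 36.05 − 21.9 × 1.458 = 4.110 m/s.
Speed: √(vₓ² + v_y²) = √(35.80² + 4.110²) = 36.03 m/s.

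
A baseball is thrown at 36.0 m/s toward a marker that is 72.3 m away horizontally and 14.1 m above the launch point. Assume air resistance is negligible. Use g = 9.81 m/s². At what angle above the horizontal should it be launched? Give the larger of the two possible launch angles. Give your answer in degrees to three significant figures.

Trajectory: y = x tanθ − g x² (1 + tan²θ)/(2v₀²). With x = 72.3, y = 14.1, v₀ = 36.0, g = 9.81:
19.78 tan²θ − 72.3 tanθ + (33.88) = 0.
tanθ = [72.3 ± √(72.3² − 4 × 19.78 × (33.88))] / (2 × 19.78) = (72.3 ± 50.46) / 39.57, giving tanθ = 0.5520 or 3.102.
θ = 28.90° or 72.13°; the larger is 72.13°.

72.1°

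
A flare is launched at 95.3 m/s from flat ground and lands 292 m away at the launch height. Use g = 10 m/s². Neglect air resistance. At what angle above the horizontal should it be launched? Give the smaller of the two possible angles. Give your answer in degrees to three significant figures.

Level-ground range R = v₀² sin(2θ)/g ⇒ sin(2θ) = gR/v₀² = 10.0 × 292 / 95.3² = 0.3215.
2θ = 18.75° or 180° − 18.75° = 161.2°, so θ = 9.377° or 80.62°.
The smaller angle is 9.377°.

9.38°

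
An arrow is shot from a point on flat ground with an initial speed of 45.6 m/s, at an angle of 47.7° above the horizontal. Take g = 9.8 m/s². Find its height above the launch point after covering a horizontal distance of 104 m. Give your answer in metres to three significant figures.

vₓ = 45.60 cos 47.7° = 30.69 m/s; v_y0 = 45.60 sin 47.7° = 33.73 m/s.
At x = 104 m, t = x/vₓ = 104/30.69 = 3.389 s.
Height: y = v_y0 t − ½ g t² = 33.73 × 3.389 − 4.900 × 3.389² = 114.3 − 56.27 = 58.02 m.

58.0 m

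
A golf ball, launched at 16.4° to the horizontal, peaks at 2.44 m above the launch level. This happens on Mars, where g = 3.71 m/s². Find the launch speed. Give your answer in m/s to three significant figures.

15.1 m/s

At the peak v_y = 0, so v_y0 = √(2gH) = √(2 × 3.71 × 2.44) = 4.255 m/s.
v_y0 = v₀ sin θ ⇒ v₀ = 4.255 / sin 16.4° = 15.07 m/s.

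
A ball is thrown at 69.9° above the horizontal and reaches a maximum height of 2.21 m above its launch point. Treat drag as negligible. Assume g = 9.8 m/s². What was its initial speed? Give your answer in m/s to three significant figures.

7.01 m/s

At the peak v_y = 0, so v_y0 = √(2gH) = √(2 × 9.80 × 2.21) = 6.581 m/s.
v_y0 = v₀ sin θ ⇒ v₀ = 6.581 / sin 69.9° = 7.008 m/s.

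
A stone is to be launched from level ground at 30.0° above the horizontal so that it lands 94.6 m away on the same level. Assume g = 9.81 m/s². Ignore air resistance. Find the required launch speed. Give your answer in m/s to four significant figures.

32.74 m/s

Level-ground range: R = v₀² sin(2θ)/g, so v₀ = √(gR / sin 2θ).
v₀ = √(9.81 × 94.6 / sin 60.00°) = √(928.0 / 0.8660) = √1071.6 = 32.74 m/s.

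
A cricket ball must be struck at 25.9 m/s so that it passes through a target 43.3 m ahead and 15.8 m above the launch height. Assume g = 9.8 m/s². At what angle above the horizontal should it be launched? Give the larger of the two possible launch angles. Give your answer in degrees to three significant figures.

65.2°

Trajectory: y = x tanθ − g x² (1 + tan²θ)/(2v₀²). With x = 43.3, y = 15.8, v₀ = 25.9, g = 9.80:
13.70 tan²θ − 43.3 tanθ + (29.50) = 0.
tanθ = [43.3 ± √(43.3² − 4 × 13.70 × (29.50))] / (2 × 13.70) = (43.3 ± 16.10) / 27.39, giving tanθ = 0.9932 or 2.168.
θ = 44.80° or 65.24°; the larger is 65.24°.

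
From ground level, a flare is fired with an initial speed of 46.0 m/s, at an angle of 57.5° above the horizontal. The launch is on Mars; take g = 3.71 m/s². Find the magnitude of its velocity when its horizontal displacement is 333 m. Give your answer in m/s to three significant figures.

Resolve: vₓ = 46.00 cos 57.5° = 24.72 m/s and v_y0 = 46.00 sin 57.5° = 38.80 m/s.
Time to reach x = 333 m: t = x/vₓ = 333/24.72 = 13.47 s.
Vertical velocity there: v_y = v_y0 − g t = 38.80 − 3.71 × 13.47 = −11.19 m/s.
Speed: √(vₓ² + v_y²) = √(24.72² + 11.19²) = 27.13 m/s.

27.1 m/s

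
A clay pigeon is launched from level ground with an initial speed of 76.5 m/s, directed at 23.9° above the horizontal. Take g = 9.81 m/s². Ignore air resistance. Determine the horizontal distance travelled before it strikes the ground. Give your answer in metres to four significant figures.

Resolve: vₓ = 76.50 cos 23.9° = 69.94 m/s and v_y0 = 76.50 sin 23.9° = 30.99 m/s.
Time aloft: T = 2 v_y0 / g = 2 × 30.99 / 9.81 = 6.319 s.
Range: R = vₓ T = 69.94 × 6.319 = 441.9 m.

441.9 m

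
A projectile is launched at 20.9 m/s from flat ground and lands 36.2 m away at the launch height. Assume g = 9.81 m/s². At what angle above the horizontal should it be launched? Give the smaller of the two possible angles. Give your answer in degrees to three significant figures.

R = v₀² sin 2θ / g gives sin 2θ = gR/v₀² = 9.81·36.2/20.9² = 0.8130.
2θ = 54.39° or 180° − 54.39° = 125.6°, so θ = 27.19° or 62.81°.
The smaller angle is 27.19°.

27.2°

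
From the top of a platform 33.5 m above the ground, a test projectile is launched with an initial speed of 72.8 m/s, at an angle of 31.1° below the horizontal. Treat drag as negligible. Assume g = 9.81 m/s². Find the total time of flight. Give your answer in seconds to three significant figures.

Components: vₓ = 72.80 cos 31.1° = 62.34 m/s, v_y0 = −37.60 m/s (downward).
With up positive and y = 0 at the ground: y(t) = 33.5 + (−37.60) t − 4.905 t². Setting y = 0 and taking the positive root: t = [−37.60 + √(37.60² + 2·9.81·33.5)] / 9.81 = (−37.60 + 45.51) / 9.81 = 0.8061 s.

0.806 s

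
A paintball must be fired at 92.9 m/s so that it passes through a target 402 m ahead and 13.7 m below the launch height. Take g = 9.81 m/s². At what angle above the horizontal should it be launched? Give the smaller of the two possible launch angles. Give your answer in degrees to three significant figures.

Trajectory: y = x tanθ − g x² (1 + tan²θ)/(2v₀²). With x = 402, y = −13.7, v₀ = 92.9, g = 9.81:
91.85 tan²θ − 402 tanθ + (78.15) = 0.
tanθ = [402 ± √(402² − 4 × 91.85 × (78.15))] / (2 × 91.85) = (402 ± 364.5) / 183.7, giving tanθ = 0.2039 or 4.173.
θ = 11.52° or 76.52°; the smaller is 11.52°.

11.5°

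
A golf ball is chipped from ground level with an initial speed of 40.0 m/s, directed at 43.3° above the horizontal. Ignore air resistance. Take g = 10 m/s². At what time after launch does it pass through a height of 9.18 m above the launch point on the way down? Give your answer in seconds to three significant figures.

5.13 s

Horizontal component vₓ = 40.00 cos 43.3° = 29.11 m/s; vertical v_y0 = 40.00 sin 43.3° = 27.43 m/s.
Set y = v_y0 t − ½ g t² = 9.18: 5.000 t² − 27.43 t + 9.18 = 0.
Quadratic formula: t = (27.43 ± √568.95) / 10.0 = (27.43 ± 23.85) / 10.0 → t = 0.3580 s or 5.129 s.
The descending-branch root is 5.129 s.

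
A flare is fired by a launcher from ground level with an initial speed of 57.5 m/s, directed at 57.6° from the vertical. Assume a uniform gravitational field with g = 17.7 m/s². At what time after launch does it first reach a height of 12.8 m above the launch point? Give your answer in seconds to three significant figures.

0.482 s

Components: vₓ = 57.50 sin 57.6° = 48.55 m/s, v_y0 = 57.50 cos 57.6° = 30.81 m/s.
Height y(t) = 30.81 t − 8.850 t² = 12.8 gives 8.850 t² − 30.81 t + 12.8 = 0.
t = [30.81 ± √(30.81² − 2·17.7·12.8)] / 17.7 = (30.81 ± 22.27) / 17.7, so t = 0.4823 s or t = 2.999 s.
The first (ascending) time is 0.4823 s.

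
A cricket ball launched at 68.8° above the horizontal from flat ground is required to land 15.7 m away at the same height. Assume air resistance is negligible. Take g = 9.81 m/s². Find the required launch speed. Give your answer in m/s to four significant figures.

Level-ground range: R = v₀² sin(2θ)/g, so v₀ = √(gR / sin 2θ).
v₀ = √(9.81 × 15.7 / sin 137.6°) = √(154.0 / 0.6743) = √228.41 = 15.11 m/s.

15.11 m/s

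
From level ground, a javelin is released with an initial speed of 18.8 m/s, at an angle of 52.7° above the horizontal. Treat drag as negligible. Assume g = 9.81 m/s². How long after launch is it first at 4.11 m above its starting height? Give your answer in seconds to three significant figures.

vₓ = 18.80 cos 52.7° = 11.39 m/s; v_y0 = 18.80 sin 52.7° = 14.95 m/s.
Require v_y0 t − ½ g t² = 4.11, i.e. 4.905 t² − 14.95 t + 4.11 = 0.
Quadratic formula: t = (14.95 ± √143.01) / 9.81 = (14.95 ± 11.96) / 9.81 → t = 0.3054 s or 2.743 s.
The first (ascending) time is 0.3054 s.

0.305 s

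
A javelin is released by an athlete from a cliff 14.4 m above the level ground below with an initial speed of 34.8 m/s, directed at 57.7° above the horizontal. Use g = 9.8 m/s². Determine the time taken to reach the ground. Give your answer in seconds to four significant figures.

6.458 s

Components: vₓ = 34.80 cos 57.7° = 18.60 m/s, v_y0 = 34.80 sin 57.7° = 29.42 m/s.
Vertical motion (up positive, ground at y = 0): 4.900 t² − (29.42) t − 14.4 = 0, so t = (29.42 + √(29.42² + 2·9.80·14.4)) / 9.80 = (29.42 + 33.87) / 9.80 = 6.458 s.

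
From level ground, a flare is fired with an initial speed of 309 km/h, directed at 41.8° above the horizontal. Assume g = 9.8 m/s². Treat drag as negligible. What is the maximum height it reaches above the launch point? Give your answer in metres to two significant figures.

170 m

Convert: 309 km/h = 309/3.6 = 85.83 m/s.
Resolve: vₓ = 85.83 cos 41.8° = 63.99 m/s and v_y0 = 85.83 sin 41.8° = 57.21 m/s.
Peak height H = v_y0² / (2g) = 3273.1 / 19.60 = 167.0 m.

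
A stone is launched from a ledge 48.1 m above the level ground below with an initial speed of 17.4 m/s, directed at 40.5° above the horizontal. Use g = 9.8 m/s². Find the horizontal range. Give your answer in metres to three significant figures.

vₓ = 17.40 cos 40.5° = 13.23 m/s; v_y0 = 17.40 sin 40.5° = 11.30 m/s.
With up positive and y = 0 at the ground: y(t) = 48.1 + (11.30) t − 4.900 t². Setting y = 0 and taking the positive root: t = [11.30 + √(11.30² + 2·9.80·48.1)] / 9.80 = (11.30 + 32.72) / 9.80 = 4.492 s.
Horizontal distance: R = vₓ t = 13.23 × 4.492 = 59.43 m.

59.4 m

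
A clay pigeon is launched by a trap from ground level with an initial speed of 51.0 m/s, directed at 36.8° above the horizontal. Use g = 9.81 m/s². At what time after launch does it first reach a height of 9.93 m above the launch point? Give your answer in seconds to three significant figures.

0.344 s

vₓ = 51.00 cos 36.8° = 40.84 m/s; v_y0 = 51.00 sin 36.8° = 30.55 m/s.
Height y(t) = 30.55 t − 4.905 t² = 9.93 gives 4.905 t² − 30.55 t + 9.93 = 0.
Quadratic formula: t = (30.55 ± √738.49) / 9.81 = (30.55 ± 27.18) / 9.81 → t = 0.3440 s or 5.884 s.
The first (ascending) time is 0.3440 s.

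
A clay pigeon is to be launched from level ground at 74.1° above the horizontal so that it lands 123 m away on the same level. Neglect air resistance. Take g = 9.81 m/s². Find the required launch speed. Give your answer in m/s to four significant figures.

47.85 m/s

Level-ground range: R = v₀² sin(2θ)/g, so v₀ = √(gR / sin 2θ).
v₀ = √(9.81 × 123 / sin 148.2°) = √(1207 / 0.5270) = √2289.8 = 47.85 m/s.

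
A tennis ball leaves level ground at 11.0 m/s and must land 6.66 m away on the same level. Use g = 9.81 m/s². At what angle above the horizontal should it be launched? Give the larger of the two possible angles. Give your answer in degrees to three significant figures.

R = v₀² sin 2θ / g gives sin 2θ = gR/v₀² = 9.81·6.66/11.0² = 0.5400.
2θ = 32.68° or 180° − 32.68° = 147.3°, so θ = 16.34° or 73.66°.
The larger angle is 73.66°.

73.7°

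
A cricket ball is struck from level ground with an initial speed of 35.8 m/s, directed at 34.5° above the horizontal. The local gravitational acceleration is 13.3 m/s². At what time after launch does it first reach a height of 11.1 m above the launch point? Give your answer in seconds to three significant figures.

0.715 s

vₓ = 35.80 cos 34.5° = 29.50 m/s; v_y0 = 35.80 sin 34.5° = 20.28 m/s.
Height y(t) = 20.28 t − 6.650 t² = 11.1 gives 6.650 t² − 20.28 t + 11.1 = 0.
Quadratic formula: t = (20.28 ± √115.91) / 13.3 = (20.28 ± 10.77) / 13.3 → t = 0.7151 s or 2.334 s.
The first (ascending) time is 0.7151 s.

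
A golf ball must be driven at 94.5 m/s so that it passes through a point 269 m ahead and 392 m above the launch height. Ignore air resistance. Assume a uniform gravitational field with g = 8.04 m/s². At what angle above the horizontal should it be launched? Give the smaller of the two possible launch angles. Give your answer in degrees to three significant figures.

Trajectory: y = x tanθ − g x² (1 + tan²θ)/(2v₀²). With x = 269, y = 392, v₀ = 94.5, g = 8.04:
32.57 tan²θ − 269 tanθ + (424.6) = 0.
tanθ = [269 ± √(269² − 4 × 32.57 × (424.6))] / (2 × 32.57) = (269 ± 130.5) / 65.15, giving tanθ = 2.125 or 6.133.
θ = 64.80° or 80.74°; the smaller is 64.80°.

64.8°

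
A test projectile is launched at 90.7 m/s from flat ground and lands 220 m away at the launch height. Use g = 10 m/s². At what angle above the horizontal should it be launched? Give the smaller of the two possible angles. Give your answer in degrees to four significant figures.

From R = (v₀²/g) sin 2θ: sin 2θ = 10.0 × 220 / 8226.5 = 0.2674.
2θ = 15.51° or 180° − 15.51° = 164.5°, so θ = 7.756° or 82.24°.
The smaller angle is 7.756°.

7.756°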